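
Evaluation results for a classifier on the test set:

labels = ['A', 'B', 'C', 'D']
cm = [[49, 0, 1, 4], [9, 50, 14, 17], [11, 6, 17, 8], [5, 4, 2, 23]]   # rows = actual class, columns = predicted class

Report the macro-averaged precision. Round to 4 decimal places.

0.6095

Per-class precision (TP/(TP+FP)):
  A: TP=49, FP=9+11+5=25 → 49/74 = 0.66216
  B: TP=50, FP=0+6+4=10 → 50/60 = 0.83333
  C: TP=17, FP=1+14+2=17 → 17/34 = 0.50000
  D: TP=23, FP=4+17+8=29 → 23/52 = 0.44231
Macro-precision = mean = (0.66216 + 0.83333 + 0.50000 + 0.44231) / 4 = 0.6095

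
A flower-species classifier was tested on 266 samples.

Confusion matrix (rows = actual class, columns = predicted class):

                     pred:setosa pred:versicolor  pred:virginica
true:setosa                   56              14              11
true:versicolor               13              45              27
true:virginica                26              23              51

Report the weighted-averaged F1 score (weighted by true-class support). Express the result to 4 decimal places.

0.5689

Per-class F1 score (2·TP/(2·TP+FP+FN)):
  setosa: TP=56, FP=13+26=39, FN=14+11=25 → 112/176 = 0.63636
  versicolor: TP=45, FP=14+23=37, FN=13+27=40 → 90/167 = 0.53892
  virginica: TP=51, FP=11+27=38, FN=26+23=49 → 102/189 = 0.53968
Weighted-F1 score = Σ (supportᵢ/N)·F1 scoreᵢ with N=266: (81/266)·0.63636 + (85/266)·0.53892 + (100/266)·0.53968 = 0.5689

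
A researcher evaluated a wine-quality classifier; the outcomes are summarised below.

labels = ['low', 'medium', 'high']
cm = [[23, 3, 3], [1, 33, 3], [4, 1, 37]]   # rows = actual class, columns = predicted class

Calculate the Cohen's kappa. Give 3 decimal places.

Observed agreement pₒ = trace/N = 93/108 = 0.8611
Expected agreement pₑ = Σ (rowᵢ·colᵢ)/N² = (29·28 + 37·37 + 42·43)/108² = 0.3418
κ = (pₒ − pₑ)/(1 − pₑ) = (0.8611 − 0.3418)/(1 − 0.3418) = 0.789

0.789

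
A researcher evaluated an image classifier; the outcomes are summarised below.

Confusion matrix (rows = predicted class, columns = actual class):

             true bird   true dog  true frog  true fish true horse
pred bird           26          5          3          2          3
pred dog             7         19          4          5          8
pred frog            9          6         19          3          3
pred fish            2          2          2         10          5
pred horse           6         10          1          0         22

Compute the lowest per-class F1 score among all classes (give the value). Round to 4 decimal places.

0.4471

Per-class F1 score (2·TP/(2·TP+FP+FN)):
  bird: TP=26, FP=5+3+2+3=13, FN=7+9+2+6=24 → 52/89 = 0.58427
  dog: TP=19, FP=7+4+5+8=24, FN=5+6+2+10=23 → 38/85 = 0.44706
  frog: TP=19, FP=9+6+3+3=21, FN=3+4+2+1=10 → 38/69 = 0.55072
  fish: TP=10, FP=2+2+2+5=11, FN=2+5+3+0=10 → 20/41 = 0.48780
  horse: TP=22, FP=6+10+1+0=17, FN=3+8+3+5=19 → 44/80 = 0.55000
Lowest is class 'dog' with F1 score = 0.4471.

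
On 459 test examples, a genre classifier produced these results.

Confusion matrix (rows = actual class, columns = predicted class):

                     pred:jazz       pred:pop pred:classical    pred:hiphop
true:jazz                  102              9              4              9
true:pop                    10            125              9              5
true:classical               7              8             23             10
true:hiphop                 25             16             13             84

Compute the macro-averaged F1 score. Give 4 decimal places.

0.6832

Per-class F1 score (2·TP/(2·TP+FP+FN)):
  jazz: TP=102, FP=10+7+25=42, FN=9+4+9=22 → 204/268 = 0.76119
  pop: TP=125, FP=9+8+16=33, FN=10+9+5=24 → 250/307 = 0.81433
  classical: TP=23, FP=4+9+13=26, FN=7+8+10=25 → 46/97 = 0.47423
  hiphop: TP=84, FP=9+5+10=24, FN=25+16+13=54 → 168/246 = 0.68293
Macro-F1 score = mean = (0.76119 + 0.81433 + 0.47423 + 0.68293) / 4 = 0.6832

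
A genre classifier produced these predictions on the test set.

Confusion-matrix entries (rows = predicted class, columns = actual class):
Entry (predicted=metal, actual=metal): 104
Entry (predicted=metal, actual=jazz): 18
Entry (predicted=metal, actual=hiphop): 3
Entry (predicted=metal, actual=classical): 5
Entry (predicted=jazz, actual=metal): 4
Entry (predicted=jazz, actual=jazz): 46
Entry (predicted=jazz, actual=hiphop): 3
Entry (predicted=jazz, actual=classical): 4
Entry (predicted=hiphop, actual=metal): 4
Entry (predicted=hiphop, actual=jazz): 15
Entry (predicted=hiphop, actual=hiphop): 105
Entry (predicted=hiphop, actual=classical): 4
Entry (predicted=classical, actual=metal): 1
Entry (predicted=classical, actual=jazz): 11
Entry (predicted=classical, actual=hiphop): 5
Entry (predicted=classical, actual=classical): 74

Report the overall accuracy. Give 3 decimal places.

0.810

Accuracy = trace / total = (104+46+105+74=329) / 406 = 329/406 = 0.810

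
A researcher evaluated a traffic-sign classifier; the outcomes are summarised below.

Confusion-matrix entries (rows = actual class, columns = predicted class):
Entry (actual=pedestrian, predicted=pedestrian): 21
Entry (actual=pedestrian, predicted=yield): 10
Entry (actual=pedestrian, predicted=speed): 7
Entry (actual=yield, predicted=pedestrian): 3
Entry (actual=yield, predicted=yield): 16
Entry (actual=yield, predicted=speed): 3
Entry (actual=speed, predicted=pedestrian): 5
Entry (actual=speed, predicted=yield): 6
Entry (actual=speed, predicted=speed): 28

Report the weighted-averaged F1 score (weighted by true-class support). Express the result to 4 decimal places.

0.6588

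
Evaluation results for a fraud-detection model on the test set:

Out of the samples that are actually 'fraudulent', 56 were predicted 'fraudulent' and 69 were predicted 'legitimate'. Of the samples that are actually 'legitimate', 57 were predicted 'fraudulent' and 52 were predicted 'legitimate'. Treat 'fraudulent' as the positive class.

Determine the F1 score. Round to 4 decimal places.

0.4706

Precision = TP/(TP+FP) = 56/113 = 0.4956
Recall = TP/(TP+FN) = 56/125 = 0.4480
F1 = 2·TP/(2·TP+FP+FN) = 112/238 = 0.4706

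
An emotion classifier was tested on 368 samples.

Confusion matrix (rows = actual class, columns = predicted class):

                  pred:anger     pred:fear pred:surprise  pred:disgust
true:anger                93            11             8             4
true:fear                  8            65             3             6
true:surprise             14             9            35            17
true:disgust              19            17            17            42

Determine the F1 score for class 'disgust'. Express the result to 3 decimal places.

F1 score = 2·TP/(2·TP+FP+FN).
disgust: TP=42, FP=4+6+17=27, FN=19+17+17=53 → 84/164 = 0.5122

0.512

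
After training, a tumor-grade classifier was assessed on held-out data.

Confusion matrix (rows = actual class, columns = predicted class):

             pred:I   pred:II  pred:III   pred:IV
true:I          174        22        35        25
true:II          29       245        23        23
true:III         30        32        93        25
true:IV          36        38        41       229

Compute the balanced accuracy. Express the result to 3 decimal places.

Balanced accuracy = mean of per-class recall.
  I: recall = 174/256 = 0.6797
  II: recall = 245/320 = 0.7656
  III: recall = 93/180 = 0.5167
  IV: recall = 229/344 = 0.6657
Mean = (0.6797 + 0.7656 + 0.5167 + 0.6657) / 4 = 0.657

0.657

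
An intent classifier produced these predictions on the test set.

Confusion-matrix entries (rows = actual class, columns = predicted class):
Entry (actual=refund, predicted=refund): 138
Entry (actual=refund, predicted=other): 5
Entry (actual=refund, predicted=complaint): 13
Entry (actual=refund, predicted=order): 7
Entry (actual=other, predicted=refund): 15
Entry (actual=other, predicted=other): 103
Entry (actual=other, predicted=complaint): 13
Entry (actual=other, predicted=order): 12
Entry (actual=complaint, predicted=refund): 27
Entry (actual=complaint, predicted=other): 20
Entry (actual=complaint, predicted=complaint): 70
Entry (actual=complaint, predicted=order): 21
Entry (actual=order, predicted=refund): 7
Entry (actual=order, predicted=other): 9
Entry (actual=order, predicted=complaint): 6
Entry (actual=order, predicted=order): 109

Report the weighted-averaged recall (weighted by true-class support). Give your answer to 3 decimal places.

Per-class recall (TP/(TP+FN)):
  refund: TP=138, FN=5+13+7=25 → 138/163 = 0.8466
  other: TP=103, FN=15+13+12=40 → 103/143 = 0.7203
  complaint: TP=70, FN=27+20+21=68 → 70/138 = 0.5072
  order: TP=109, FN=7+9+6=22 → 109/131 = 0.8321
Weighted-recall = Σ (supportᵢ/N)·recallᵢ with N=575: (163/575)·0.8466 + (143/575)·0.7203 + (138/575)·0.5072 + (131/575)·0.8321 = 0.730

0.730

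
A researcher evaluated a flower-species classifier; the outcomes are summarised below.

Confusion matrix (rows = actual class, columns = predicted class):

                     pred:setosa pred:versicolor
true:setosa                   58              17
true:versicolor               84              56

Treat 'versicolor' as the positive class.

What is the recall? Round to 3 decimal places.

Recall = TP/(TP+FN) = 56/(56+84) = 56/140 = 0.400

0.400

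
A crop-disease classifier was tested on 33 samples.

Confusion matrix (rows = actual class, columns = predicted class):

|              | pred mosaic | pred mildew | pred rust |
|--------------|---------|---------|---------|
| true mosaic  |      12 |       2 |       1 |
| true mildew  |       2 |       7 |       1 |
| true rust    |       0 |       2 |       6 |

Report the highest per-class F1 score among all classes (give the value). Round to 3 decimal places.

0.828

Per-class F1 score (2·TP/(2·TP+FP+FN)):
  mosaic: TP=12, FP=2+0=2, FN=2+1=3 → 24/29 = 0.8276
  mildew: TP=7, FP=2+2=4, FN=2+1=3 → 14/21 = 0.6667
  rust: TP=6, FP=1+1=2, FN=0+2=2 → 12/16 = 0.7500
Highest is class 'mosaic' with F1 score = 0.828.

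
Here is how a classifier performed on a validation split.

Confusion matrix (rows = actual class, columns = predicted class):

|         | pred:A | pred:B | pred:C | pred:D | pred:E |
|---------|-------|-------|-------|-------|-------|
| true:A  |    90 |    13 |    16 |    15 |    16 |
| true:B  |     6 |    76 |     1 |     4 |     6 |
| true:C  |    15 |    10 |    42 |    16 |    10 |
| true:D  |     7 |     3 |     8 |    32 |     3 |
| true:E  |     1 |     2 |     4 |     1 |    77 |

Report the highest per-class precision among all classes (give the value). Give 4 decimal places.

0.7563

Per-class precision (TP/(TP+FP)):
  A: TP=90, FP=6+15+7+1=29 → 90/119 = 0.75630
  B: TP=76, FP=13+10+3+2=28 → 76/104 = 0.73077
  C: TP=42, FP=16+1+8+4=29 → 42/71 = 0.59155
  D: TP=32, FP=15+4+16+1=36 → 32/68 = 0.47059
  E: TP=77, FP=16+6+10+3=35 → 77/112 = 0.68750
Highest is class 'A' with precision = 0.7563.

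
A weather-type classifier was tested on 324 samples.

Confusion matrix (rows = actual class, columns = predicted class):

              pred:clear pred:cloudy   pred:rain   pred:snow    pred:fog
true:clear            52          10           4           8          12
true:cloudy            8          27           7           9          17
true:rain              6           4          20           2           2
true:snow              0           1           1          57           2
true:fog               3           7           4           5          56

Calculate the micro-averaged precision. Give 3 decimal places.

0.654

Micro-averaging pools counts across classes: ΣTP=212, ΣFP=112, ΣFN=112.
Micro-precision = TP/(TP+FP) on pooled counts = 0.654 (equals overall accuracy in single-label multiclass).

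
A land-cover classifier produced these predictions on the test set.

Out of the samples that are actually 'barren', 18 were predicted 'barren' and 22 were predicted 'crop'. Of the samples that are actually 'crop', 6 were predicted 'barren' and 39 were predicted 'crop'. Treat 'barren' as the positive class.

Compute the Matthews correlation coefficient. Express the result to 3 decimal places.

0.351

MCC = (TP·TN − FP·FN) / √((TP+FP)(TP+FN)(TN+FP)(TN+FN))
Numerator = 18·39 − 6·22 = 570
Denominator = √(24·40·45·61) = √2635200 = 1623.3299
MCC = 570 / 1623.3299 = 0.351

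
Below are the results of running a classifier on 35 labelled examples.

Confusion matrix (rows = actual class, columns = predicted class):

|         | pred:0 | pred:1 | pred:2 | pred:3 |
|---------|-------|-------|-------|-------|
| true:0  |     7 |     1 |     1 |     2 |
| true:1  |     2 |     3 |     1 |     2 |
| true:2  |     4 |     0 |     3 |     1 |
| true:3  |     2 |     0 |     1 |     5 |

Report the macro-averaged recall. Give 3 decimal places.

0.503

Per-class recall (TP/(TP+FN)):
  0: TP=7, FN=1+1+2=4 → 7/11 = 0.6364
  1: TP=3, FN=2+1+2=5 → 3/8 = 0.3750
  2: TP=3, FN=4+0+1=5 → 3/8 = 0.3750
  3: TP=5, FN=2+0+1=3 → 5/8 = 0.6250
Macro-recall = mean = (0.6364 + 0.3750 + 0.3750 + 0.6250) / 4 = 0.503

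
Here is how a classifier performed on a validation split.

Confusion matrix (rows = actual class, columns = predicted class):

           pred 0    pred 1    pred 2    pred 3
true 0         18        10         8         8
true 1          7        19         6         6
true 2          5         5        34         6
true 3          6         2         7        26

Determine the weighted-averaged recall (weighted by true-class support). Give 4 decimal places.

Per-class recall (TP/(TP+FN)):
  0: TP=18, FN=10+8+8=26 → 18/44 = 0.40909
  1: TP=19, FN=7+6+6=19 → 19/38 = 0.50000
  2: TP=34, FN=5+5+6=16 → 34/50 = 0.68000
  3: TP=26, FN=6+2+7=15 → 26/41 = 0.63415
Weighted-recall = Σ (supportᵢ/N)·recallᵢ with N=173: (44/173)·0.40909 + (38/173)·0.50000 + (50/173)·0.68000 + (41/173)·0.63415 = 0.5607

0.5607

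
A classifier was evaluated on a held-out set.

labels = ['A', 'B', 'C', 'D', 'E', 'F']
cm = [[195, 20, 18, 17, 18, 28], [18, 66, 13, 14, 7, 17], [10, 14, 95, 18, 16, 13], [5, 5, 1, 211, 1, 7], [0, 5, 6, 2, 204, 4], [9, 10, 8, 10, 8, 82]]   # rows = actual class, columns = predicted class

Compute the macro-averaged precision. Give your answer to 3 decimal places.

0.695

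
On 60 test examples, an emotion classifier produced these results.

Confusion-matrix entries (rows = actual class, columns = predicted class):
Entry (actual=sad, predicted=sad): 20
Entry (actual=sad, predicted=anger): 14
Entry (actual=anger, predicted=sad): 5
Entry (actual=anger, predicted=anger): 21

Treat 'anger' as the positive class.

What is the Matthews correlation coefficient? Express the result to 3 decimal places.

0.398

MCC = (TP·TN − FP·FN) / √((TP+FP)(TP+FN)(TN+FP)(TN+FN))
Numerator = 21·20 − 14·5 = 350
Denominator = √(35·26·34·25) = √773500 = 879.4885
MCC = 350 / 879.4885 = 0.398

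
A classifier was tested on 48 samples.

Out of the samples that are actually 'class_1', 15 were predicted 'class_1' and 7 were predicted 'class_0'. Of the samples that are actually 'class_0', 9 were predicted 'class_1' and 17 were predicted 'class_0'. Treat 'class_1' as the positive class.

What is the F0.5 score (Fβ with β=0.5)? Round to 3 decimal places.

0.636

Fβ = (1+β²)·TP / ((1+β²)·TP + β²·FN + FP), with β²=1/4
= 1.25·15 / (1.25·15 + 0.25·7 + 9) = 0.636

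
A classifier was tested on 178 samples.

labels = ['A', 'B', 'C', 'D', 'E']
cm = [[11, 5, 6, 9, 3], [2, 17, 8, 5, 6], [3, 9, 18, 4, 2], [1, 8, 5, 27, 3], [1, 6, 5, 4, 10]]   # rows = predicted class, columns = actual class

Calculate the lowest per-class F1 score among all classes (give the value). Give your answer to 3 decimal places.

Per-class F1 score (2·TP/(2·TP+FP+FN)):
  A: TP=11, FP=5+6+9+3=23, FN=2+3+1+1=7 → 22/52 = 0.4231
  B: TP=17, FP=2+8+5+6=21, FN=5+9+8+6=28 → 34/83 = 0.4096
  C: TP=18, FP=3+9+4+2=18, FN=6+8+5+5=24 → 36/78 = 0.4615
  D: TP=27, FP=1+8+5+3=17, FN=9+5+4+4=22 → 54/93 = 0.5806
  E: TP=10, FP=1+6+5+4=16, FN=3+6+2+3=14 → 20/50 = 0.4000
Lowest is class 'E' with F1 score = 0.400.

0.400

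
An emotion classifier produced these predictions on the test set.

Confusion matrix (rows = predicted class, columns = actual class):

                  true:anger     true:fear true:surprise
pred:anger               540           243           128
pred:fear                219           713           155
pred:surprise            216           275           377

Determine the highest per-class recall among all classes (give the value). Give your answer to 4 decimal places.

Per-class recall (TP/(TP+FN)):
  anger: TP=540, FN=219+216=435 → 540/975 = 0.55385
  fear: TP=713, FN=243+275=518 → 713/1231 = 0.57920
  surprise: TP=377, FN=128+155=283 → 377/660 = 0.57121
Highest is class 'fear' with recall = 0.5792.

0.5792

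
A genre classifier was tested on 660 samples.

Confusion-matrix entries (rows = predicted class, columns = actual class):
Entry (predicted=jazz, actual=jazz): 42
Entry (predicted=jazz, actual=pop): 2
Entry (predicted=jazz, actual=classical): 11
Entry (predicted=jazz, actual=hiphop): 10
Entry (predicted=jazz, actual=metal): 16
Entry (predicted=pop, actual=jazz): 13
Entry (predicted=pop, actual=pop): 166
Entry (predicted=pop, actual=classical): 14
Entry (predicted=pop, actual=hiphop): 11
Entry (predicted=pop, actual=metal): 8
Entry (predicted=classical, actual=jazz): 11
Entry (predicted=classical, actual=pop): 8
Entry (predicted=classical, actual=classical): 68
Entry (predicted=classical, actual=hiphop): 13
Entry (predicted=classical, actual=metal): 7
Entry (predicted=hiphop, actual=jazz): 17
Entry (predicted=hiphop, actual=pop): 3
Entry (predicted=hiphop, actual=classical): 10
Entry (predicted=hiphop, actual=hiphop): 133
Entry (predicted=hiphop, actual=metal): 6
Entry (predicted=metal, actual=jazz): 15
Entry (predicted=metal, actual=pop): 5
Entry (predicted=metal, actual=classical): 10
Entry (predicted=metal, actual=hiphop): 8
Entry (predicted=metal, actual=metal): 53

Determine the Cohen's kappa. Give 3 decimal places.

Observed agreement pₒ = trace/N = 462/660 = 0.7000
Expected agreement pₑ = Σ (rowᵢ·colᵢ)/N² = (98·81 + 184·212 + 113·107 + 175·169 + 90·91)/660² = 0.2222
κ = (pₒ − pₑ)/(1 − pₑ) = (0.7000 − 0.2222)/(1 − 0.2222) = 0.614

0.614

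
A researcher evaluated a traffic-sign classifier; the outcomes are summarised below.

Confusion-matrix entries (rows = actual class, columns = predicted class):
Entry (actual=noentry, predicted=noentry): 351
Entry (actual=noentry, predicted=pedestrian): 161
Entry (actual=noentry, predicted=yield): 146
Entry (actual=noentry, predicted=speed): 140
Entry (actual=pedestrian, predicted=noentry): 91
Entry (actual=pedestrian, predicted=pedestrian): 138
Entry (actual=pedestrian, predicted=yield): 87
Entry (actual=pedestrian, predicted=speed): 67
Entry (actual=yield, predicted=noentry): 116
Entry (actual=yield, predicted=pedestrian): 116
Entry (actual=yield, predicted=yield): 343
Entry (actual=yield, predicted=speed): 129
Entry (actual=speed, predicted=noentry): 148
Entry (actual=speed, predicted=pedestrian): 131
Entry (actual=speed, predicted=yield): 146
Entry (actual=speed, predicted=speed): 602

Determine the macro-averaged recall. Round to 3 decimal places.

Per-class recall (TP/(TP+FN)):
  noentry: TP=351, FN=161+146+140=447 → 351/798 = 0.4398
  pedestrian: TP=138, FN=91+87+67=245 → 138/383 = 0.3603
  yield: TP=343, FN=116+116+129=361 → 343/704 = 0.4872
  speed: TP=602, FN=148+131+146=425 → 602/1027 = 0.5862
Macro-recall = mean = (0.4398 + 0.3603 + 0.4872 + 0.5862) / 4 = 0.468

0.468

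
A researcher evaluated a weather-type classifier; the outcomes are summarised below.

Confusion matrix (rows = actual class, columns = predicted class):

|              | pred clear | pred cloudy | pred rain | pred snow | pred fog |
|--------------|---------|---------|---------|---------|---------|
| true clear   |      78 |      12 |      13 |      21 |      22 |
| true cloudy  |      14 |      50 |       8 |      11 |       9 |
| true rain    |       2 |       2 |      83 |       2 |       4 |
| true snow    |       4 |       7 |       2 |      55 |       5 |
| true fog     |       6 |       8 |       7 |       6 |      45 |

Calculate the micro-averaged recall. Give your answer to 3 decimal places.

Micro-averaging pools counts across classes: ΣTP=311, ΣFP=165, ΣFN=165.
Micro-recall = TP/(TP+FN) on pooled counts = 0.653 (equals overall accuracy in single-label multiclass).

0.653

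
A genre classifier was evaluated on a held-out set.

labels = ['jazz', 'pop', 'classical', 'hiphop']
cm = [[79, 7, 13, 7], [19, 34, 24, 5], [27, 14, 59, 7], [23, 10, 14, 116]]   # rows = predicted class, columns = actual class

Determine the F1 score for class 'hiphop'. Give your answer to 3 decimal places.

One-vs-rest for 'hiphop': TP = diagonal; FP = other classes predicted 'hiphop'; FN = 'hiphop' predicted as other.
F1 score = 2·TP/(2·TP+FP+FN).
hiphop: TP=116, FP=23+10+14=47, FN=7+5+7=19 → 232/298 = 0.7785

0.779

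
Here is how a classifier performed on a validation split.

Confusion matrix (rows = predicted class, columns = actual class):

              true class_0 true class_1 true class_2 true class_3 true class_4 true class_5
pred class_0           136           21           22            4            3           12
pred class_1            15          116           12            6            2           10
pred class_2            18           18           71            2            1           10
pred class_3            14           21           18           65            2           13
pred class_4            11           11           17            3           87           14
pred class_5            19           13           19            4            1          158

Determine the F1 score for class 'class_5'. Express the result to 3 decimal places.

One-vs-rest for 'class_5': TP = diagonal; FP = other classes predicted 'class_5'; FN = 'class_5' predicted as other.
F1 score = 2·TP/(2·TP+FP+FN).
class_5: TP=158, FP=19+13+19+4+1=56, FN=12+10+10+13+14=59 → 316/431 = 0.7332

0.733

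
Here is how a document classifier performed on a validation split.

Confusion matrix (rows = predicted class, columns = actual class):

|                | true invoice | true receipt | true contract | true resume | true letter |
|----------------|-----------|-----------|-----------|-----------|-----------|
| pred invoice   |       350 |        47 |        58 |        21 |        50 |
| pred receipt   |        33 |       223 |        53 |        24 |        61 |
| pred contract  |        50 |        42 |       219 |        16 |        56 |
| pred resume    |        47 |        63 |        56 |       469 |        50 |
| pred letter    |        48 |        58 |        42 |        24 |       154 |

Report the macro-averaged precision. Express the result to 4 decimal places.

0.5921

Per-class precision (TP/(TP+FP)):
  invoice: TP=350, FP=47+58+21+50=176 → 350/526 = 0.66540
  receipt: TP=223, FP=33+53+24+61=171 → 223/394 = 0.56599
  contract: TP=219, FP=50+42+16+56=164 → 219/383 = 0.57180
  resume: TP=469, FP=47+63+56+50=216 → 469/685 = 0.68467
  letter: TP=154, FP=48+58+42+24=172 → 154/326 = 0.47239
Macro-precision = mean = (0.66540 + 0.56599 + 0.57180 + 0.68467 + 0.47239) / 5 = 0.5921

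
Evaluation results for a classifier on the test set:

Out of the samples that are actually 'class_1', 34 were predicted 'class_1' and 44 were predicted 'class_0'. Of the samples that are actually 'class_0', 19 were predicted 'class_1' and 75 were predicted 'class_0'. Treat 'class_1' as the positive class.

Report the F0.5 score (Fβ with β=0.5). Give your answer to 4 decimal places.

0.5862

Fβ = (1+β²)·TP / ((1+β²)·TP + β²·FN + FP), with β²=1/4
= 1.25·34 / (1.25·34 + 0.25·44 + 19) = 0.5862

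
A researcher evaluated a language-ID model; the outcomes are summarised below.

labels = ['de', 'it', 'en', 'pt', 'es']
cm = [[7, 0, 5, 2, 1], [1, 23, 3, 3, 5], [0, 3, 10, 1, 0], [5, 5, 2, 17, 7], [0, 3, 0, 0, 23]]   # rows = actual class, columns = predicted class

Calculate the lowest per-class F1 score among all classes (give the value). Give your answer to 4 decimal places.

Per-class F1 score (2·TP/(2·TP+FP+FN)):
  de: TP=7, FP=1+0+5+0=6, FN=0+5+2+1=8 → 14/28 = 0.50000
  it: TP=23, FP=0+3+5+3=11, FN=1+3+3+5=12 → 46/69 = 0.66667
  en: TP=10, FP=5+3+2+0=10, FN=0+3+1+0=4 → 20/34 = 0.58824
  pt: TP=17, FP=2+3+1+0=6, FN=5+5+2+7=19 → 34/59 = 0.57627
  es: TP=23, FP=1+5+0+7=13, FN=0+3+0+0=3 → 46/62 = 0.74194
Lowest is class 'de' with F1 score = 0.5000.

0.5000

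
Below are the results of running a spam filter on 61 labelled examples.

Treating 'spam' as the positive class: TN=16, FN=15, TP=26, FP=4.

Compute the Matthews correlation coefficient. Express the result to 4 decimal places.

0.4077

MCC = (TP·TN − FP·FN) / √((TP+FP)(TP+FN)(TN+FP)(TN+FN))
Numerator = 26·16 − 4·15 = 356
Denominator = √(30·41·20·31) = √762600 = 873.2697
MCC = 356 / 873.2697 = 0.4077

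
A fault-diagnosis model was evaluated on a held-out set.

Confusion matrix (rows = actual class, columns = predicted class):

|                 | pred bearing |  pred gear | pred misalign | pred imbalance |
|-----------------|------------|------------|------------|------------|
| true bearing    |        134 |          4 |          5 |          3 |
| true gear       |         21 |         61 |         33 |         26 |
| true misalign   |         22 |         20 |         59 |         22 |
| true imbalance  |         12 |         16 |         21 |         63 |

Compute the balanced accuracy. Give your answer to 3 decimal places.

0.598

Balanced accuracy = mean of per-class recall.
  bearing: recall = 134/146 = 0.9178
  gear: recall = 61/141 = 0.4326
  misalign: recall = 59/123 = 0.4797
  imbalance: recall = 63/112 = 0.5625
Mean = (0.9178 + 0.4326 + 0.4797 + 0.5625) / 4 = 0.598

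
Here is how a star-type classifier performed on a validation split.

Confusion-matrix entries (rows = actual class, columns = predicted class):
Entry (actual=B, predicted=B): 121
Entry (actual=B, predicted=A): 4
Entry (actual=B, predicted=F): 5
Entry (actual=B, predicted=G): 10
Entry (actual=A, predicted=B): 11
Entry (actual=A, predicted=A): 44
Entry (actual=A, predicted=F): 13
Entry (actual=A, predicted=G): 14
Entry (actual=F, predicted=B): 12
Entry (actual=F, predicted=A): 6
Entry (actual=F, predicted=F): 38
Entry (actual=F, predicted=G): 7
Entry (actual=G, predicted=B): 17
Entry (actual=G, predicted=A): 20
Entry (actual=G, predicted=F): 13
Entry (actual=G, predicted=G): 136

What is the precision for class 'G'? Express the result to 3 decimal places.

0.814

One-vs-rest for 'G': TP = diagonal; FP = other classes predicted 'G'; FN = 'G' predicted as other.
precision = TP/(TP+FP).
G: TP=136, FP=10+14+7=31 → 136/167 = 0.8144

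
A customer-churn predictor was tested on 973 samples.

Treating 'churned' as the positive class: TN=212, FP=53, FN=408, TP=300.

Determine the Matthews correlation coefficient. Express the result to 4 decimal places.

0.2071

MCC = (TP·TN − FP·FN) / √((TP+FP)(TP+FN)(TN+FP)(TN+FN))
Numerator = 300·212 − 53·408 = 41976
Denominator = √(353·708·265·620) = √41062513200 = 202638.8739
MCC = 41976 / 202638.8739 = 0.2071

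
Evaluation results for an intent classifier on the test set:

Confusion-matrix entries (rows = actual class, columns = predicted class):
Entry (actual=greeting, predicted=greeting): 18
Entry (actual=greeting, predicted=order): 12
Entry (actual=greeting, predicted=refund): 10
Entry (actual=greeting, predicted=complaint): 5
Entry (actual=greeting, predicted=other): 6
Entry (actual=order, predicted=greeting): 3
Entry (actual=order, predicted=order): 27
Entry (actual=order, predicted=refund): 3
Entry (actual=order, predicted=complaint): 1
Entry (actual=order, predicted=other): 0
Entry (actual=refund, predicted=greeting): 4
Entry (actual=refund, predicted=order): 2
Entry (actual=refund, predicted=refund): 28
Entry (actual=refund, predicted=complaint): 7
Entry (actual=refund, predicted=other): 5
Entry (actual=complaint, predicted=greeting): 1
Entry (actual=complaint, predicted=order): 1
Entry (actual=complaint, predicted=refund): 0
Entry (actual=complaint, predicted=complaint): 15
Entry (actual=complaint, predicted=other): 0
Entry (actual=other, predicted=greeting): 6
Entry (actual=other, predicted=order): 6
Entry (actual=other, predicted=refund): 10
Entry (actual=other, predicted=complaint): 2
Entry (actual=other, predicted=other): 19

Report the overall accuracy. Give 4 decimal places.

0.5602

Accuracy = trace / total = (18+27+28+15+19=107) / 191 = 107/191 = 0.5602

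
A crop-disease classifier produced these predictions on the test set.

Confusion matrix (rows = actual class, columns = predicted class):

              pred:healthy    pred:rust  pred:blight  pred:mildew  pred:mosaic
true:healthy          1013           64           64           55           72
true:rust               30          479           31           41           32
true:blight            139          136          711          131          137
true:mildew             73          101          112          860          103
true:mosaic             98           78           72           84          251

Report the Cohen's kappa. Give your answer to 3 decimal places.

Observed agreement pₒ = trace/N = 3314/4967 = 0.6672
Expected agreement pₑ = Σ (rowᵢ·colᵢ)/N² = (1268·1353 + 613·858 + 1254·990 + 1249·1171 + 583·595)/4967² = 0.2145
κ = (pₒ − pₑ)/(1 − pₑ) = (0.6672 − 0.2145)/(1 − 0.2145) = 0.576

0.576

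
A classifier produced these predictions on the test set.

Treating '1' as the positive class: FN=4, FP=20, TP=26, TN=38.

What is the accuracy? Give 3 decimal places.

Accuracy = (TP+TN)/N = (26+38)/88 = 0.727

0.727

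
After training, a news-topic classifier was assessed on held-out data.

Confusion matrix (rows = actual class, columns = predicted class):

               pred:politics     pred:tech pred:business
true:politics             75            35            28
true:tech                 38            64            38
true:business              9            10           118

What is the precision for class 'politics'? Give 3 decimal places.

One-vs-rest for 'politics': TP = diagonal; FP = other classes predicted 'politics'; FN = 'politics' predicted as other.
precision = TP/(TP+FP).
politics: TP=75, FP=38+9=47 → 75/122 = 0.6148

0.615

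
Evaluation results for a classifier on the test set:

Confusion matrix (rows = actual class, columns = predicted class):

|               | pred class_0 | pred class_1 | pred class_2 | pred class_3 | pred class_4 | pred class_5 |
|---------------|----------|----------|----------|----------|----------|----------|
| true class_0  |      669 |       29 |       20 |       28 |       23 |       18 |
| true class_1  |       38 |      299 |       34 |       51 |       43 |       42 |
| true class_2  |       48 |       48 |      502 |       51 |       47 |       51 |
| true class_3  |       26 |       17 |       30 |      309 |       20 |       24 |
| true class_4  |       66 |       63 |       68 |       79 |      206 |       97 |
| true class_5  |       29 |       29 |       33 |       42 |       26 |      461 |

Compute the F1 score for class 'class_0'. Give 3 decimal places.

0.805

F1 score = 2·TP/(2·TP+FP+FN).
class_0: TP=669, FP=38+48+26+66+29=207, FN=29+20+28+23+18=118 → 1338/1663 = 0.8046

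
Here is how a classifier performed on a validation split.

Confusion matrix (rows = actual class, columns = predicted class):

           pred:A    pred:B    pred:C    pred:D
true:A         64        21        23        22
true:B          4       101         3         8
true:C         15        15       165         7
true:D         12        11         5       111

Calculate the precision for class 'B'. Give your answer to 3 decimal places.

One-vs-rest for 'B': TP = diagonal; FP = other classes predicted 'B'; FN = 'B' predicted as other.
precision = TP/(TP+FP).
B: TP=101, FP=21+15+11=47 → 101/148 = 0.6824

0.682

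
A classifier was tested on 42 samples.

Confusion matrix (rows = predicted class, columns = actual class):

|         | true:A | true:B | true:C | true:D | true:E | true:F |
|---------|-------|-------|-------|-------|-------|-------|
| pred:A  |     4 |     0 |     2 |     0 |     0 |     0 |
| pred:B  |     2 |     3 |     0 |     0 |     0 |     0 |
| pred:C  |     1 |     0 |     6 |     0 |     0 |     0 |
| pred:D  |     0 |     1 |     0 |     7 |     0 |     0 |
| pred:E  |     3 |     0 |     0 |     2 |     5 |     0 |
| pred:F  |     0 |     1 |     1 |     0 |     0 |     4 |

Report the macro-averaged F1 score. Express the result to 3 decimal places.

0.690

Per-class F1 score (2·TP/(2·TP+FP+FN)):
  A: TP=4, FP=0+2+0+0+0=2, FN=2+1+0+3+0=6 → 8/16 = 0.5000
  B: TP=3, FP=2+0+0+0+0=2, FN=0+0+1+0+1=2 → 6/10 = 0.6000
  C: TP=6, FP=1+0+0+0+0=1, FN=2+0+0+0+1=3 → 12/16 = 0.7500
  D: TP=7, FP=0+1+0+0+0=1, FN=0+0+0+2+0=2 → 14/17 = 0.8235
  E: TP=5, FP=3+0+0+2+0=5, FN=0+0+0+0+0=0 → 10/15 = 0.6667
  F: TP=4, FP=0+1+1+0+0=2, FN=0+0+0+0+0=0 → 8/10 = 0.8000
Macro-F1 score = mean = (0.5000 + 0.6000 + 0.7500 + 0.8235 + 0.6667 + 0.8000) / 6 = 0.690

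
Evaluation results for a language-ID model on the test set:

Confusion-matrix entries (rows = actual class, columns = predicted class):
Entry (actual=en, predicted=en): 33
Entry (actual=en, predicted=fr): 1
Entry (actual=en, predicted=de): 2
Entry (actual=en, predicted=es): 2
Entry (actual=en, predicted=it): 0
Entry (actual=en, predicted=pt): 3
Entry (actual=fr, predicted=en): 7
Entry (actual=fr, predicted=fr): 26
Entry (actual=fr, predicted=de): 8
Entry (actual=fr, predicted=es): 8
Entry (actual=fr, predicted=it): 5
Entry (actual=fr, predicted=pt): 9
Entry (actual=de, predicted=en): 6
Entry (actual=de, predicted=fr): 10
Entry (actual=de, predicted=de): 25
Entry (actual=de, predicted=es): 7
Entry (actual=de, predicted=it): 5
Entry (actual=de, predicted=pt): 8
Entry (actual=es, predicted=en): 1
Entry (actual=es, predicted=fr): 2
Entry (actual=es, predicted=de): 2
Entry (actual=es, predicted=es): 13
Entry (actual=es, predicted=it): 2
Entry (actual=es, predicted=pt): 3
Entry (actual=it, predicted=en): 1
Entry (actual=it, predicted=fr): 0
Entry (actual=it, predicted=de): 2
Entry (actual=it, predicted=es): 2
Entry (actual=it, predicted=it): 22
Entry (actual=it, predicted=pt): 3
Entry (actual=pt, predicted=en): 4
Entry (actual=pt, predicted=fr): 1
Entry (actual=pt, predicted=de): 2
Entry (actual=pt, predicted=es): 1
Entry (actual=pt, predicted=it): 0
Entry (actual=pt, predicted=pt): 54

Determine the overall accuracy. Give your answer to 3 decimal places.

0.618

Accuracy = trace / total = (33+26+25+13+22+54=173) / 280 = 173/280 = 0.618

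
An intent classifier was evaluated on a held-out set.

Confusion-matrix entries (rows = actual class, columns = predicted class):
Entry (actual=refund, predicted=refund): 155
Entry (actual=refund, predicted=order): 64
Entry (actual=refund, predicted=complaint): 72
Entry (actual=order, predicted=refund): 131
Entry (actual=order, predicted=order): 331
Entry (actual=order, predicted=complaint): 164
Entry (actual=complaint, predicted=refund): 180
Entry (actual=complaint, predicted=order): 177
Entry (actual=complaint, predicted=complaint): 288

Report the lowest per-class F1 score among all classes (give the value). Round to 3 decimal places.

Per-class F1 score (2·TP/(2·TP+FP+FN)):
  refund: TP=155, FP=131+180=311, FN=64+72=136 → 310/757 = 0.4095
  order: TP=331, FP=64+177=241, FN=131+164=295 → 662/1198 = 0.5526
  complaint: TP=288, FP=72+164=236, FN=180+177=357 → 576/1169 = 0.4927
Lowest is class 'refund' with F1 score = 0.410.

0.410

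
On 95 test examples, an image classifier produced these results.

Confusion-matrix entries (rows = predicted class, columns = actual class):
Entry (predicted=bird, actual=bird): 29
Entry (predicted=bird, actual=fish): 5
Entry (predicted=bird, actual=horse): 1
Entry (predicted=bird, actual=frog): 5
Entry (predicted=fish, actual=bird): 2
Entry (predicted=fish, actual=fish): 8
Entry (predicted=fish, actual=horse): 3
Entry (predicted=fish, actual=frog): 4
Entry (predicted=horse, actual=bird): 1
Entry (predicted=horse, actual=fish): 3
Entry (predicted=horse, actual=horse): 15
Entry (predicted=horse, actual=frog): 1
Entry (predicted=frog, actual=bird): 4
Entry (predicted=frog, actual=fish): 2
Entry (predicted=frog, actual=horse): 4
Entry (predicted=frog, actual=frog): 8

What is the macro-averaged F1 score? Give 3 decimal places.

0.591

Per-class F1 score (2·TP/(2·TP+FP+FN)):
  bird: TP=29, FP=5+1+5=11, FN=2+1+4=7 → 58/76 = 0.7632
  fish: TP=8, FP=2+3+4=9, FN=5+3+2=10 → 16/35 = 0.4571
  horse: TP=15, FP=1+3+1=5, FN=1+3+4=8 → 30/43 = 0.6977
  frog: TP=8, FP=4+2+4=10, FN=5+4+1=10 → 16/36 = 0.4444
Macro-F1 score = mean = (0.7632 + 0.4571 + 0.6977 + 0.4444) / 4 = 0.591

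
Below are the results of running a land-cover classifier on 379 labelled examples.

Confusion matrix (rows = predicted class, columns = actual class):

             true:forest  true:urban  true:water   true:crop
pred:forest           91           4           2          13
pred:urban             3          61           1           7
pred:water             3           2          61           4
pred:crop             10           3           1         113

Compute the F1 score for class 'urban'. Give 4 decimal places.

0.8592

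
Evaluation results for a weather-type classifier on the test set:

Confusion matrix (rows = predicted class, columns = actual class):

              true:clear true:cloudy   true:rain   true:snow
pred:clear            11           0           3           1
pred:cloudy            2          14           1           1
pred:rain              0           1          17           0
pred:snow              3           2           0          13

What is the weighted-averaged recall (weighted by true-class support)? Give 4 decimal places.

Per-class recall (TP/(TP+FN)):
  clear: TP=11, FN=2+0+3=5 → 11/16 = 0.68750
  cloudy: TP=14, FN=0+1+2=3 → 14/17 = 0.82353
  rain: TP=17, FN=3+1+0=4 → 17/21 = 0.80952
  snow: TP=13, FN=1+1+0=2 → 13/15 = 0.86667
Weighted-recall = Σ (supportᵢ/N)·recallᵢ with N=69: (16/69)·0.68750 + (17/69)·0.82353 + (21/69)·0.80952 + (15/69)·0.86667 = 0.7971

0.7971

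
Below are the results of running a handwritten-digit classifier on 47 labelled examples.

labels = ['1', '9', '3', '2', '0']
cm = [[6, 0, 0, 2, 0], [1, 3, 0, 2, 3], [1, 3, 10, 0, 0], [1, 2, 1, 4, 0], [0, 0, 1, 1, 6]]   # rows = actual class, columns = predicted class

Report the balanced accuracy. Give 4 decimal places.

0.6095

Balanced accuracy = mean of per-class recall.
  1: recall = 6/8 = 0.75000
  9: recall = 3/9 = 0.33333
  3: recall = 10/14 = 0.71429
  2: recall = 4/8 = 0.50000
  0: recall = 6/8 = 0.75000
Mean = (0.75000 + 0.33333 + 0.71429 + 0.50000 + 0.75000) / 5 = 0.6095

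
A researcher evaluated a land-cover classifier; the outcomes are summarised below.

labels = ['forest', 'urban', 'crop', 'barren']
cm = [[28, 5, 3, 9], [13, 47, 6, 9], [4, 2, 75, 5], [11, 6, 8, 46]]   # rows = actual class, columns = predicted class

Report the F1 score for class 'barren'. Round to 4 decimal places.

0.6571

Take TP from the diagonal, FP from the rest of the 'barren' prediction marginal, FN from the rest of the 'barren' actual marginal.
F1 score = 2·TP/(2·TP+FP+FN).
barren: TP=46, FP=9+9+5=23, FN=11+6+8=25 → 92/140 = 0.65714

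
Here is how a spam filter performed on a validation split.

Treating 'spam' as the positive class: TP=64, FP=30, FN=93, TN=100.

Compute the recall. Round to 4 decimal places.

0.4076

Recall = TP/(TP+FN) = 64/(64+93) = 64/157 = 0.4076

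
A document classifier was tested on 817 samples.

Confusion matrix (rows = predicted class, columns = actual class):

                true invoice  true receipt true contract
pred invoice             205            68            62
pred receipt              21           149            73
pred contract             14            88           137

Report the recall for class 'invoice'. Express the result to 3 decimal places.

0.854

recall = TP/(TP+FN).
invoice: TP=205, FN=21+14=35 → 205/240 = 0.8542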